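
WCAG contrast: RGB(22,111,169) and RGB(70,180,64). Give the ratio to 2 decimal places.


Linearize each sRGB channel c=v/255: c/12.92 if c ≤ 0.04045 else ((c+0.055)/1.055)^2.4
L = 0.2126×R_lin + 0.7152×G_lin + 0.0722×B_lin
Color 1 (22,111,169):
  R=22: 22/255≈0.0863 > 0.04045 → ((0.0863+0.055)/1.055)^2.4 ≈ 0.00802
  G=111: 111/255≈0.4353 > 0.04045 → ((0.4353+0.055)/1.055)^2.4 ≈ 0.15896
  B=169: 169/255≈0.6627 > 0.04045 → ((0.6627+0.055)/1.055)^2.4 ≈ 0.39676
  L1 = 0.2126×0.00802 + 0.7152×0.15896 + 0.0722×0.39676 ≈ 0.14404
Color 2 (70,180,64):
  R=70: 70/255≈0.2745 > 0.04045 → ((0.2745+0.055)/1.055)^2.4 ≈ 0.06125
  G=180: 180/255≈0.7059 > 0.04045 → ((0.7059+0.055)/1.055)^2.4 ≈ 0.45641
  B=64: 64/255≈0.2510 > 0.04045 → ((0.2510+0.055)/1.055)^2.4 ≈ 0.05127
  L2 = 0.2126×0.06125 + 0.7152×0.45641 + 0.0722×0.05127 ≈ 0.34315
Lighter = 0.34315, Darker = 0.14404
Ratio = (L_lighter + 0.05) / (L_darker + 0.05)
Ratio = (0.34315 + 0.05) / (0.14404 + 0.05) = 0.39315 / 0.19404 ≈ 2.0261
Ratio ≈ 2.03:1


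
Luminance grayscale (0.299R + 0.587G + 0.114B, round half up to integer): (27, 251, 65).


Gray = 0.299×R + 0.587×G + 0.114×B
Gray = 0.299×27 + 0.587×251 + 0.114×65
Gray = 8.073 + 147.337 + 7.410
Gray = 162.820 → round half up → 163
Gray = 163


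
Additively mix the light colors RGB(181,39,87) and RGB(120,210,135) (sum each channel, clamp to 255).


Additive: each channel = min(255, C₁+C₂)
R: 181+120 = 301 → 255
G: 39+210 = 249 → 249
B: 87+135 = 222 → 222
= RGB(255, 249, 222)


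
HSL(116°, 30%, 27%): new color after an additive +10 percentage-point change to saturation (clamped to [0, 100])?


Original S = 30%
Adjustment = +10 percentage points
New S = 30 + (10) = 40
Clamp to [0, 100] → 40
= HSL(116°, 40%, 27%)


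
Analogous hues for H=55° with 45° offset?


Base hue: 55°
Left analog: (55 - 45) mod 360 = 10°
Right analog: (55 + 45) mod 360 = 100°
Analogous hues = 10° and 100°


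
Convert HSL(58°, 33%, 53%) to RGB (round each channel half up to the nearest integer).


H=58°, S=0.33, L=0.53
C = (1-|2L-1|)×S = (1-|0.06|)×0.33 = 0.3102
H' = H/60 = 58/60 ≈ 0.9667; X = C×(1-|H' mod 2 - 1|) = 0.29986
m = L - C/2 = 0.53 - 0.1551 = 0.3749
Sector ⌊H'⌋ = 0 → (R',G',B') = (0.3102, 0.29986, 0.0)
RGB = ((R'+m)×255, (G'+m)×255, (B'+m)×255) = (174.7005, 172.0638, 95.5995)
Round half up → RGB(175, 172, 96)


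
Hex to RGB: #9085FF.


90 → 144 (R)
85 → 133 (G)
FF → 255 (B)
= RGB(144, 133, 255)


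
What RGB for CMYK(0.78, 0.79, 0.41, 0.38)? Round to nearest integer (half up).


R = 255 × (1-C) × (1-K) = 255 × 0.22 × 0.62 = 34.782 → 35
G = 255 × (1-M) × (1-K) = 255 × 0.21 × 0.62 = 33.201 → 33
B = 255 × (1-Y) × (1-K) = 255 × 0.59 × 0.62 = 93.279 → 93
= RGB(35, 33, 93)


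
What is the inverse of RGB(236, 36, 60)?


Invert: (255-R, 255-G, 255-B)
R: 255-236 = 19
G: 255-36 = 219
B: 255-60 = 195
= RGB(19, 219, 195)


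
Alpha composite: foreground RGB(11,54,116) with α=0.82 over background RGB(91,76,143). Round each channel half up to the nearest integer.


C = α×F + (1-α)×B, with 1-α = 0.18
R: 0.82×11 + 0.18×91 = 9.02 + 16.38 = 25.40 → 25
G: 0.82×54 + 0.18×76 = 44.28 + 13.68 = 57.96 → 58
B: 0.82×116 + 0.18×143 = 95.12 + 25.74 = 120.86 → 121
= RGB(25, 58, 121)


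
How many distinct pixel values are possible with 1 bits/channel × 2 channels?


Total bits = 1 bits/channel × 2 channels = 2 bits
Distinct pixel values = 2^2
= 4 pixel values


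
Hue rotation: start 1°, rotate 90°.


New hue = (H + rotation) mod 360
New hue = (1 + 90) mod 360
= 91 mod 360
= 91°


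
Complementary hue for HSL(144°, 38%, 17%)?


Complement = opposite side of color wheel = hue + 180°
H' = (144 + 180) mod 360 = 324°
S and L unchanged.
= HSL(324°, 38%, 17%)


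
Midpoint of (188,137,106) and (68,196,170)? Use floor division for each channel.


Midpoint: each channel = ⌊(C₁+C₂)/2⌋
R: ⌊(188+68)/2⌋ = 128
G: ⌊(137+196)/2⌋ = 166
B: ⌊(106+170)/2⌋ = 138
= RGB(128, 166, 138)


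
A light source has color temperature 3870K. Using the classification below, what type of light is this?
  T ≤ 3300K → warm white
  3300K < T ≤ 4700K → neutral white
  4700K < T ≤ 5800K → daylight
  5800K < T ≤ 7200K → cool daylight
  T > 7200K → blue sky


Temperature: 3870K
3300K < 3870K ≤ 4700K → neutral white
Classification: neutral white


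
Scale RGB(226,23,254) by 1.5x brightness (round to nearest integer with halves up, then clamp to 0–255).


Multiply each channel by 1.5, round half up, clamp to [0, 255]
R: 226×1.5 = 339 → clamp → 255
G: 23×1.5 = 34.5 → round → 35
B: 254×1.5 = 381 → clamp → 255
= RGB(255, 35, 255)


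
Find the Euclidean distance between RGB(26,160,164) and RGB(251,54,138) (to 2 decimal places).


d = √[(R₁-R₂)² + (G₁-G₂)² + (B₁-B₂)²]
d = √[(26-251)² + (160-54)² + (164-138)²]
d = √[50625 + 11236 + 676]
d = √62537
d ≈ 250.07


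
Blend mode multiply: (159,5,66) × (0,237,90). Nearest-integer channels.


Multiply: C = A×B/255, rounded to nearest integer
R: 159×0/255 = 0/255 ≈ 0.000 → 0
G: 5×237/255 = 1185/255 ≈ 4.647 → 5
B: 66×90/255 = 5940/255 ≈ 23.294 → 23
= RGB(0, 5, 23)


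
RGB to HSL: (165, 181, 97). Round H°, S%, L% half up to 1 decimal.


Normalize: R'=165/255≈0.6471, G'=181/255≈0.7098, B'=97/255≈0.3804
Max=181/255, Min=97/255, Δ=Max-Min=84/255
L = (Max+Min)/2 = (181+97)/510 = 278/510 = 0.54509… → L = 54.5%
L > 0.5 → S = Δ/(2-Max-Min) = 84/(510-181-97) = 84/232 = 0.36206… → S = 36.2%
(the 1/255 factors cancel in S and H, so raw channel differences can be used)
Max is G' → H = 60 × ((B-R)/Δ + 2) = 60 × ((97-165)/84 + 2)
  -68/84 + 2 = -0.8095… + 2 = 1.1904…
  H = 60 × 1.1904… = 71.428…° → H = 71.4°
= HSL(71.4°, 36.2%, 54.5%)


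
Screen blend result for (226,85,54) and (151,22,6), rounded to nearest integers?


Screen: C = 255 - (255-A)×(255-B)/255, rounded to nearest integer
R: 255 - (255-226)×(255-151)/255 = 255 - 3016/255 ≈ 255 - 11.827 = 243.173 → 243
G: 255 - (255-85)×(255-22)/255 = 255 - 39610/255 ≈ 255 - 155.333 = 99.667 → 100
B: 255 - (255-54)×(255-6)/255 = 255 - 50049/255 ≈ 255 - 196.271 = 58.729 → 59
= RGB(243, 100, 59)


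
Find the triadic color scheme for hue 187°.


Triadic: equally spaced at 120° intervals
H1 = 187°
H2 = (187 + 120) mod 360 = 307°
H3 = (187 + 240) mod 360 = 67°
Triadic = 187°, 307°, 67°


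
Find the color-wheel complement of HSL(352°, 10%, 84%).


Complement = opposite side of color wheel = hue + 180°
H' = (352 + 180) mod 360 = 172°
S and L unchanged.
= HSL(172°, 10%, 84%)


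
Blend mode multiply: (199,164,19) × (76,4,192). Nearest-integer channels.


Multiply: C = A×B/255, rounded to nearest integer
R: 199×76/255 = 15124/255 ≈ 59.310 → 59
G: 164×4/255 = 656/255 ≈ 2.573 → 3
B: 19×192/255 = 3648/255 ≈ 14.306 → 14
= RGB(59, 3, 14)


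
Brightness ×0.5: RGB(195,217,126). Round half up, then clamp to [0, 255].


Multiply each channel by 0.5, round half up, clamp to [0, 255]
R: 195×0.5 = 97.5 → round → 98
G: 217×0.5 = 108.5 → round → 109
B: 126×0.5 = 63
= RGB(98, 109, 63)


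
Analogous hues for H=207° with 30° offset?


Base hue: 207°
Left analog: (207 - 30) mod 360 = 177°
Right analog: (207 + 30) mod 360 = 237°
Analogous hues = 177° and 237°


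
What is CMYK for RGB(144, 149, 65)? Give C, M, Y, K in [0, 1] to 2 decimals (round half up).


R'=144/255≈0.5647, G'=149/255≈0.5843, B'=65/255≈0.2549
K = 1 - max(R',G',B') = 1 - 149/255 = 106/255 = 0.41568… → 0.42
(1-R'-K)/(1-K) simplifies to (max-R)/max with max = 149:
C = (149-144)/149 = 5/149 = 0.03355… → 0.03
M = (149-149)/149 = 0/149 = 0 → 0.00
Y = (149-65)/149 = 84/149 = 0.56375… → 0.56
= CMYK(0.03, 0.00, 0.56, 0.42)


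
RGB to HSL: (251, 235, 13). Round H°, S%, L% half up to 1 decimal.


Normalize: R'=251/255≈0.9843, G'=235/255≈0.9216, B'=13/255≈0.0510
Max=251/255, Min=13/255, Δ=Max-Min=238/255
L = (Max+Min)/2 = (251+13)/510 = 264/510 = 0.51764… → L = 51.8%
L > 0.5 → S = Δ/(2-Max-Min) = 238/(510-251-13) = 238/246 = 0.96747… → S = 96.7%
(the 1/255 factors cancel in S and H, so raw channel differences can be used)
Max is R' → H = 60 × (((G-B)/Δ) mod 6) = 60 × (((235-13)/238) mod 6)
  222/238 = 0.9327…
  H = 60 × 0.9327… = 55.966…° → H = 56.0°
= HSL(56.0°, 96.7%, 51.8%)


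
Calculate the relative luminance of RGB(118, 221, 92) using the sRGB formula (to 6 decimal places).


Linearize each channel (sRGB transfer function): c = v/255; c_lin = c/12.92 if c ≤ 0.04045, else ((c+0.055)/1.055)^2.4
  R: 118/255 ≈ 0.462745 > 0.04045 → ((0.462745+0.055)/1.055)^2.4 ≈ 0.181164
  G: 221/255 ≈ 0.866667 > 0.04045 → ((0.866667+0.055)/1.055)^2.4 ≈ 0.723055
  B: 92/255 ≈ 0.360784 > 0.04045 → ((0.360784+0.055)/1.055)^2.4 ≈ 0.107023
R_lin = 0.181164, G_lin = 0.723055, B_lin = 0.107023
L = 0.2126×R + 0.7152×G + 0.0722×B
L = 0.2126×0.181164 + 0.7152×0.723055 + 0.0722×0.107023
L ≈ 0.563372


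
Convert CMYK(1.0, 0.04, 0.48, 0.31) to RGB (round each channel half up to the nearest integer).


R = 255 × (1-C) × (1-K) = 255 × 0.00 × 0.69 = 0
G = 255 × (1-M) × (1-K) = 255 × 0.96 × 0.69 = 168.912 → 169
B = 255 × (1-Y) × (1-K) = 255 × 0.52 × 0.69 = 91.494 → 91
= RGB(0, 169, 91)


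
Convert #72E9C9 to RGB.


72 → 114 (R)
E9 → 233 (G)
C9 → 201 (B)
= RGB(114, 233, 201)


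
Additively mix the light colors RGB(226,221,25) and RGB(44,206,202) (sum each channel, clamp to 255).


Additive: each channel = min(255, C₁+C₂)
R: 226+44 = 270 → 255
G: 221+206 = 427 → 255
B: 25+202 = 227 → 227
= RGB(255, 255, 227)


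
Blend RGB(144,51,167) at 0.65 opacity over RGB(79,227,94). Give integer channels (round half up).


C = α×F + (1-α)×B, with 1-α = 0.35
R: 0.65×144 + 0.35×79 = 93.60 + 27.65 = 121.25 → 121
G: 0.65×51 + 0.35×227 = 33.15 + 79.45 = 112.60 → 113
B: 0.65×167 + 0.35×94 = 108.55 + 32.90 = 141.45 → 141
= RGB(121, 113, 141)


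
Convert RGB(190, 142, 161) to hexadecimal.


R = 190 → BE (hex)
G = 142 → 8E (hex)
B = 161 → A1 (hex)
Hex = #BE8EA1


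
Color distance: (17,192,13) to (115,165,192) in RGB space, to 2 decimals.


d = √[(R₁-R₂)² + (G₁-G₂)² + (B₁-B₂)²]
d = √[(17-115)² + (192-165)² + (13-192)²]
d = √[9604 + 729 + 32041]
d = √42374
d ≈ 205.85


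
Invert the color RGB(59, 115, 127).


Invert: (255-R, 255-G, 255-B)
R: 255-59 = 196
G: 255-115 = 140
B: 255-127 = 128
= RGB(196, 140, 128)


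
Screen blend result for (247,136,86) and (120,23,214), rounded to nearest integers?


Screen: C = 255 - (255-A)×(255-B)/255, rounded to nearest integer
R: 255 - (255-247)×(255-120)/255 = 255 - 1080/255 ≈ 255 - 4.235 = 250.765 → 251
G: 255 - (255-136)×(255-23)/255 = 255 - 27608/255 ≈ 255 - 108.267 = 146.733 → 147
B: 255 - (255-86)×(255-214)/255 = 255 - 6929/255 ≈ 255 - 27.173 = 227.827 → 228
= RGB(251, 147, 228)


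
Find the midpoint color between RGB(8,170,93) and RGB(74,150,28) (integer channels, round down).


Midpoint: each channel = ⌊(C₁+C₂)/2⌋
R: ⌊(8+74)/2⌋ = 41
G: ⌊(170+150)/2⌋ = 160
B: ⌊(93+28)/2⌋ = 60
= RGB(41, 160, 60)


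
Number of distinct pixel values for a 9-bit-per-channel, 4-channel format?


Total bits = 9 bits/channel × 4 channels = 36 bits
Distinct pixel values = 2^36
= 68,719,476,736 pixel values


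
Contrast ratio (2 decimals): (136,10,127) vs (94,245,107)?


Linearize each sRGB channel c=v/255: c/12.92 if c ≤ 0.04045 else ((c+0.055)/1.055)^2.4
L = 0.2126×R_lin + 0.7152×G_lin + 0.0722×B_lin
Color 1 (136,10,127):
  R=136: 136/255≈0.5333 > 0.04045 → ((0.5333+0.055)/1.055)^2.4 ≈ 0.24620
  G=10: 10/255≈0.0392 ≤ 0.04045 → 0.0392/12.92 ≈ 0.00304
  B=127: 127/255≈0.4980 > 0.04045 → ((0.4980+0.055)/1.055)^2.4 ≈ 0.21223
  L1 = 0.2126×0.24620 + 0.7152×0.00304 + 0.0722×0.21223 ≈ 0.06984
Color 2 (94,245,107):
  R=94: 94/255≈0.3686 > 0.04045 → ((0.3686+0.055)/1.055)^2.4 ≈ 0.11193
  G=245: 245/255≈0.9608 > 0.04045 → ((0.9608+0.055)/1.055)^2.4 ≈ 0.91310
  B=107: 107/255≈0.4196 > 0.04045 → ((0.4196+0.055)/1.055)^2.4 ≈ 0.14703
  L2 = 0.2126×0.11193 + 0.7152×0.91310 + 0.0722×0.14703 ≈ 0.68746
Lighter = 0.68746, Darker = 0.06984
Ratio = (L_lighter + 0.05) / (L_darker + 0.05)
Ratio = (0.68746 + 0.05) / (0.06984 + 0.05) = 0.73746 / 0.11984 ≈ 6.1539
Ratio ≈ 6.15:1


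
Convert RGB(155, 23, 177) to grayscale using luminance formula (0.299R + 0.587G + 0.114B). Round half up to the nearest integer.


Gray = 0.299×R + 0.587×G + 0.114×B
Gray = 0.299×155 + 0.587×23 + 0.114×177
Gray = 46.345 + 13.501 + 20.178
Gray = 80.024 → round half up → 80
Gray = 80


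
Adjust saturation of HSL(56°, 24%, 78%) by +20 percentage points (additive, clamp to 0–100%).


Original S = 24%
Adjustment = +20 percentage points
New S = 24 + (20) = 44
Clamp to [0, 100] → 44
= HSL(56°, 44%, 78%)


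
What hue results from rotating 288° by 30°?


New hue = (H + rotation) mod 360
New hue = (288 + 30) mod 360
= 318 mod 360
= 318°


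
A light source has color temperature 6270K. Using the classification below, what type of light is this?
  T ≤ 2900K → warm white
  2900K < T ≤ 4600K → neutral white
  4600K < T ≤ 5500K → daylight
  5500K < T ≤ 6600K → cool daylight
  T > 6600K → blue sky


Temperature: 6270K
5500K < 6270K ≤ 6600K → cool daylight
Classification: cool daylight


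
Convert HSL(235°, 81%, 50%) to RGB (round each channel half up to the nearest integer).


H=235°, S=0.81, L=0.50
C = (1-|2L-1|)×S = (1-|0.00|)×0.81 = 0.81
H' = H/60 = 235/60 ≈ 3.9167; X = C×(1-|H' mod 2 - 1|) = 0.0675
m = L - C/2 = 0.50 - 0.405 = 0.095
Sector ⌊H'⌋ = 3 → (R',G',B') = (0.0, 0.0675, 0.81)
RGB = ((R'+m)×255, (G'+m)×255, (B'+m)×255) = (24.225, 41.4375, 230.775)
Round half up → RGB(24, 41, 231)


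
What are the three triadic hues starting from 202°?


Triadic: equally spaced at 120° intervals
H1 = 202°
H2 = (202 + 120) mod 360 = 322°
H3 = (202 + 240) mod 360 = 82°
Triadic = 202°, 322°, 82°


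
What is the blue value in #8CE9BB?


Color: #8CE9BB
R = 8C = 140
G = E9 = 233
B = BB = 187
Blue = 187


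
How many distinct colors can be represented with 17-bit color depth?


Colors = 2^bits = 2^17
= 131,072 colors


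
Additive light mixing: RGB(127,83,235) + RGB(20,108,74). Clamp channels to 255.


Additive: each channel = min(255, C₁+C₂)
R: 127+20 = 147 → 147
G: 83+108 = 191 → 191
B: 235+74 = 309 → 255
= RGB(147, 191, 255)


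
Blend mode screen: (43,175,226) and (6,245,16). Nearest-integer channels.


Screen: C = 255 - (255-A)×(255-B)/255, rounded to nearest integer
R: 255 - (255-43)×(255-6)/255 = 255 - 52788/255 ≈ 255 - 207.012 = 47.988 → 48
G: 255 - (255-175)×(255-245)/255 = 255 - 800/255 ≈ 255 - 3.137 = 251.863 → 252
B: 255 - (255-226)×(255-16)/255 = 255 - 6931/255 ≈ 255 - 27.180 = 227.820 → 228
= RGB(48, 252, 228)


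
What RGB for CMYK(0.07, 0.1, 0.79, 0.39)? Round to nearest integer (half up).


R = 255 × (1-C) × (1-K) = 255 × 0.93 × 0.61 = 144.6615 → 145
G = 255 × (1-M) × (1-K) = 255 × 0.90 × 0.61 = 139.995 → 140
B = 255 × (1-Y) × (1-K) = 255 × 0.21 × 0.61 = 32.6655 → 33
= RGB(145, 140, 33)


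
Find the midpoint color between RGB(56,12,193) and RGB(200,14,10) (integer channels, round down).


Midpoint: each channel = ⌊(C₁+C₂)/2⌋
R: ⌊(56+200)/2⌋ = 128
G: ⌊(12+14)/2⌋ = 13
B: ⌊(193+10)/2⌋ = 101
= RGB(128, 13, 101)


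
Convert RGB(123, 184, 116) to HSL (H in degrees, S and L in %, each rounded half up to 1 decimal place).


Normalize: R'=123/255≈0.4824, G'=184/255≈0.7216, B'=116/255≈0.4549
Max=184/255, Min=116/255, Δ=Max-Min=68/255
L = (Max+Min)/2 = (184+116)/510 = 300/510 = 0.58823… → L = 58.8%
L > 0.5 → S = Δ/(2-Max-Min) = 68/(510-184-116) = 68/210 = 0.32380… → S = 32.4%
(the 1/255 factors cancel in S and H, so raw channel differences can be used)
Max is G' → H = 60 × ((B-R)/Δ + 2) = 60 × ((116-123)/68 + 2)
  -7/68 + 2 = -0.1029… + 2 = 1.8970…
  H = 60 × 1.8970… = 113.823…° → H = 113.8°
= HSL(113.8°, 32.4%, 58.8%)


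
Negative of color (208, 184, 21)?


Invert: (255-R, 255-G, 255-B)
R: 255-208 = 47
G: 255-184 = 71
B: 255-21 = 234
= RGB(47, 71, 234)


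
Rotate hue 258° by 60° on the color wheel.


New hue = (H + rotation) mod 360
New hue = (258 + 60) mod 360
= 318 mod 360
= 318°


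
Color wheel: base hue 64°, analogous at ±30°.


Base hue: 64°
Left analog: (64 - 30) mod 360 = 34°
Right analog: (64 + 30) mod 360 = 94°
Analogous hues = 34° and 94°


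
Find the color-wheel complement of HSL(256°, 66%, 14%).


Complement = opposite side of color wheel = hue + 180°
H' = (256 + 180) mod 360 = 76°
S and L unchanged.
= HSL(76°, 66%, 14%)


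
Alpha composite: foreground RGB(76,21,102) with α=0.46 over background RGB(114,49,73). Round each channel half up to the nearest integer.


C = α×F + (1-α)×B, with 1-α = 0.54
R: 0.46×76 + 0.54×114 = 34.96 + 61.56 = 96.52 → 97
G: 0.46×21 + 0.54×49 = 9.66 + 26.46 = 36.12 → 36
B: 0.46×102 + 0.54×73 = 46.92 + 39.42 = 86.34 → 86
= RGB(97, 36, 86)


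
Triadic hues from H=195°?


Triadic: equally spaced at 120° intervals
H1 = 195°
H2 = (195 + 120) mod 360 = 315°
H3 = (195 + 240) mod 360 = 75°
Triadic = 195°, 315°, 75°


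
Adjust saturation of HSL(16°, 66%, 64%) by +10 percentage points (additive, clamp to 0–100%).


Original S = 66%
Adjustment = +10 percentage points
New S = 66 + (10) = 76
Clamp to [0, 100] → 76
= HSL(16°, 76%, 64%)


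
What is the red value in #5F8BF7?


Color: #5F8BF7
R = 5F = 95
G = 8B = 139
B = F7 = 247
Red = 95


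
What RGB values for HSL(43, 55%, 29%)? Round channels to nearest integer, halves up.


H=43°, S=0.55, L=0.29
C = (1-|2L-1|)×S = (1-|-0.42|)×0.55 = 0.319
H' = H/60 = 43/60 ≈ 0.7167; X = C×(1-|H' mod 2 - 1|) ≈ 0.2286
m = L - C/2 = 0.29 - 0.1595 = 0.1305
Sector ⌊H'⌋ = 0 → (R',G',B') = (0.319, ≈0.2286, 0.0)
RGB = ((R'+m)×255, (G'+m)×255, (B'+m)×255) = (114.6225, 91.57475, 33.2775)
Round half up → RGB(115, 92, 33)


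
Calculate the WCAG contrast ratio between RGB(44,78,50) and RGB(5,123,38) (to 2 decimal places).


Linearize each sRGB channel c=v/255: c/12.92 if c ≤ 0.04045 else ((c+0.055)/1.055)^2.4
L = 0.2126×R_lin + 0.7152×G_lin + 0.0722×B_lin
Color 1 (44,78,50):
  R=44: 44/255≈0.1725 > 0.04045 → ((0.1725+0.055)/1.055)^2.4 ≈ 0.02519
  G=78: 78/255≈0.3059 > 0.04045 → ((0.3059+0.055)/1.055)^2.4 ≈ 0.07619
  B=50: 50/255≈0.1961 > 0.04045 → ((0.1961+0.055)/1.055)^2.4 ≈ 0.03190
  L1 = 0.2126×0.02519 + 0.7152×0.07619 + 0.0722×0.03190 ≈ 0.06215
Color 2 (5,123,38):
  R=5: 5/255≈0.0196 ≤ 0.04045 → 0.0196/12.92 ≈ 0.00152
  G=123: 123/255≈0.4824 > 0.04045 → ((0.4824+0.055)/1.055)^2.4 ≈ 0.19807
  B=38: 38/255≈0.1490 > 0.04045 → ((0.1490+0.055)/1.055)^2.4 ≈ 0.01938
  L2 = 0.2126×0.00152 + 0.7152×0.19807 + 0.0722×0.01938 ≈ 0.14338
Lighter = 0.14338, Darker = 0.06215
Ratio = (L_lighter + 0.05) / (L_darker + 0.05)
Ratio = (0.14338 + 0.05) / (0.06215 + 0.05) = 0.19338 / 0.11215 ≈ 1.7244
Ratio ≈ 1.72:1


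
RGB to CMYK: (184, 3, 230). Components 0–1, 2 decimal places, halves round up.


R'=184/255≈0.7216, G'=3/255≈0.0118, B'=230/255≈0.9020
K = 1 - max(R',G',B') = 1 - 230/255 = 25/255 = 0.09803… → 0.10
(1-R'-K)/(1-K) simplifies to (max-R)/max with max = 230:
C = (230-184)/230 = 46/230 = 0.2 → 0.20
M = (230-3)/230 = 227/230 = 0.98695… → 0.99
Y = (230-230)/230 = 0/230 = 0 → 0.00
= CMYK(0.20, 0.99, 0.00, 0.10)


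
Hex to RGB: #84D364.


84 → 132 (R)
D3 → 211 (G)
64 → 100 (B)
= RGB(132, 211, 100)


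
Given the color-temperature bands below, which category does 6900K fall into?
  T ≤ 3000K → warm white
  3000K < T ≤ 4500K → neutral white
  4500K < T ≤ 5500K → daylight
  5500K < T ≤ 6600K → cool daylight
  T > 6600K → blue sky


Temperature: 6900K
6900K > 6600K → blue sky
Classification: blue sky


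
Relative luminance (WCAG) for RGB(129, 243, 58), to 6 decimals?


Linearize each channel (sRGB transfer function): c = v/255; c_lin = c/12.92 if c ≤ 0.04045, else ((c+0.055)/1.055)^2.4
  R: 129/255 ≈ 0.505882 > 0.04045 → ((0.505882+0.055)/1.055)^2.4 ≈ 0.219526
  G: 243/255 ≈ 0.952941 > 0.04045 → ((0.952941+0.055)/1.055)^2.4 ≈ 0.896269
  B: 58/255 ≈ 0.227451 > 0.04045 → ((0.227451+0.055)/1.055)^2.4 ≈ 0.042311
R_lin = 0.219526, G_lin = 0.896269, B_lin = 0.042311
L = 0.2126×R + 0.7152×G + 0.0722×B
L = 0.2126×0.219526 + 0.7152×0.896269 + 0.0722×0.042311
L ≈ 0.690738


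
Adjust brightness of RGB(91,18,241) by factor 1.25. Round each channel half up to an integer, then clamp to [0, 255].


Multiply each channel by 1.25, round half up, clamp to [0, 255]
R: 91×1.25 = 113.75 → round → 114
G: 18×1.25 = 22.5 → round → 23
B: 241×1.25 = 301.25 → round → 301 → clamp → 255
= RGB(114, 23, 255)


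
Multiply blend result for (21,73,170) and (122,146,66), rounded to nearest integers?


Multiply: C = A×B/255, rounded to nearest integer
R: 21×122/255 = 2562/255 ≈ 10.047 → 10
G: 73×146/255 = 10658/255 ≈ 41.796 → 42
B: 170×66/255 = 11220/255 ≈ 44.000 → 44
= RGB(10, 42, 44)


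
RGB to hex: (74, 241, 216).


R = 74 → 4A (hex)
G = 241 → F1 (hex)
B = 216 → D8 (hex)
Hex = #4AF1D8


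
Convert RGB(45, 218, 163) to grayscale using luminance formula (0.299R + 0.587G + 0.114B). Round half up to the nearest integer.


Gray = 0.299×R + 0.587×G + 0.114×B
Gray = 0.299×45 + 0.587×218 + 0.114×163
Gray = 13.455 + 127.966 + 18.582
Gray = 160.003 → round half up → 160
Gray = 160


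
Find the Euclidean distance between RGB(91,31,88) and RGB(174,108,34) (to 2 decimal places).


d = √[(R₁-R₂)² + (G₁-G₂)² + (B₁-B₂)²]
d = √[(91-174)² + (31-108)² + (88-34)²]
d = √[6889 + 5929 + 2916]
d = √15734
d ≈ 125.44


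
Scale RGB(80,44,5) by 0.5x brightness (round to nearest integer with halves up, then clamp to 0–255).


Multiply each channel by 0.5, round half up, clamp to [0, 255]
R: 80×0.5 = 40
G: 44×0.5 = 22
B: 5×0.5 = 2.5 → round → 3
= RGB(40, 22, 3)


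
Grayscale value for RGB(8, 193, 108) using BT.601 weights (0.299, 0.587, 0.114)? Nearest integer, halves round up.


Gray = 0.299×R + 0.587×G + 0.114×B
Gray = 0.299×8 + 0.587×193 + 0.114×108
Gray = 2.392 + 113.291 + 12.312
Gray = 127.995 → round half up → 128
Gray = 128


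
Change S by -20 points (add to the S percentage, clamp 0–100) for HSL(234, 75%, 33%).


Original S = 75%
Adjustment = -20 percentage points
New S = 75 + (-20) = 55
Clamp to [0, 100] → 55
= HSL(234°, 55%, 33%)


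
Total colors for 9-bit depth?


Colors = 2^bits = 2^9
= 512 colors


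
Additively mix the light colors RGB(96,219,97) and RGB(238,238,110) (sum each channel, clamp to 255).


Additive: each channel = min(255, C₁+C₂)
R: 96+238 = 334 → 255
G: 219+238 = 457 → 255
B: 97+110 = 207 → 207
= RGB(255, 255, 207)


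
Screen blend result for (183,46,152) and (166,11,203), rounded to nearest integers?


Screen: C = 255 - (255-A)×(255-B)/255, rounded to nearest integer
R: 255 - (255-183)×(255-166)/255 = 255 - 6408/255 ≈ 255 - 25.129 = 229.871 → 230
G: 255 - (255-46)×(255-11)/255 = 255 - 50996/255 ≈ 255 - 199.984 = 55.016 → 55
B: 255 - (255-152)×(255-203)/255 = 255 - 5356/255 ≈ 255 - 21.004 = 233.996 → 234
= RGB(230, 55, 234)


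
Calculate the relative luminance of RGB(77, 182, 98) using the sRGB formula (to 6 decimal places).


Linearize each channel (sRGB transfer function): c = v/255; c_lin = c/12.92 if c ≤ 0.04045, else ((c+0.055)/1.055)^2.4
  R: 77/255 ≈ 0.301961 > 0.04045 → ((0.301961+0.055)/1.055)^2.4 ≈ 0.074214
  G: 182/255 ≈ 0.713725 > 0.04045 → ((0.713725+0.055)/1.055)^2.4 ≈ 0.467784
  B: 98/255 ≈ 0.384314 > 0.04045 → ((0.384314+0.055)/1.055)^2.4 ≈ 0.122139
R_lin = 0.074214, G_lin = 0.467784, B_lin = 0.122139
L = 0.2126×R + 0.7152×G + 0.0722×B
L = 0.2126×0.074214 + 0.7152×0.467784 + 0.0722×0.122139
L ≈ 0.359155


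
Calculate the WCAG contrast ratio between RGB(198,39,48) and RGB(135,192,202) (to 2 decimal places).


Linearize each sRGB channel c=v/255: c/12.92 if c ≤ 0.04045 else ((c+0.055)/1.055)^2.4
L = 0.2126×R_lin + 0.7152×G_lin + 0.0722×B_lin
Color 1 (198,39,48):
  R=198: 198/255≈0.7765 > 0.04045 → ((0.7765+0.055)/1.055)^2.4 ≈ 0.56471
  G=39: 39/255≈0.1529 > 0.04045 → ((0.1529+0.055)/1.055)^2.4 ≈ 0.02029
  B=48: 48/255≈0.1882 > 0.04045 → ((0.1882+0.055)/1.055)^2.4 ≈ 0.02956
  L1 = 0.2126×0.56471 + 0.7152×0.02029 + 0.0722×0.02956 ≈ 0.13670
Color 2 (135,192,202):
  R=135: 135/255≈0.5294 > 0.04045 → ((0.5294+0.055)/1.055)^2.4 ≈ 0.24228
  G=192: 192/255≈0.7529 > 0.04045 → ((0.7529+0.055)/1.055)^2.4 ≈ 0.52712
  B=202: 202/255≈0.7922 > 0.04045 → ((0.7922+0.055)/1.055)^2.4 ≈ 0.59062
  L2 = 0.2126×0.24228 + 0.7152×0.52712 + 0.0722×0.59062 ≈ 0.47114
Lighter = 0.47114, Darker = 0.13670
Ratio = (L_lighter + 0.05) / (L_darker + 0.05)
Ratio = (0.47114 + 0.05) / (0.13670 + 0.05) = 0.52114 / 0.18670 ≈ 2.7913
Ratio ≈ 2.79:1


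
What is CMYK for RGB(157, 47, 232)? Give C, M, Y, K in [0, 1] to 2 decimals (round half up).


R'=157/255≈0.6157, G'=47/255≈0.1843, B'=232/255≈0.9098
K = 1 - max(R',G',B') = 1 - 232/255 = 23/255 = 0.09019… → 0.09
(1-R'-K)/(1-K) simplifies to (max-R)/max with max = 232:
C = (232-157)/232 = 75/232 = 0.32327… → 0.32
M = (232-47)/232 = 185/232 = 0.79741… → 0.80
Y = (232-232)/232 = 0/232 = 0 → 0.00
= CMYK(0.32, 0.80, 0.00, 0.09)


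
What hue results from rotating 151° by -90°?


New hue = (H + rotation) mod 360
New hue = (151 -90) mod 360
= 61 mod 360
= 61°


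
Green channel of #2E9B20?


Color: #2E9B20
R = 2E = 46
G = 9B = 155
B = 20 = 32
Green = 155


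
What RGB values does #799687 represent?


79 → 121 (R)
96 → 150 (G)
87 → 135 (B)
= RGB(121, 150, 135)


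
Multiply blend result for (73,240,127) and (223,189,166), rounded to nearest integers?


Multiply: C = A×B/255, rounded to nearest integer
R: 73×223/255 = 16279/255 ≈ 63.839 → 64
G: 240×189/255 = 45360/255 ≈ 177.882 → 178
B: 127×166/255 = 21082/255 ≈ 82.675 → 83
= RGB(64, 178, 83)


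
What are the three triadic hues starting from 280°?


Triadic: equally spaced at 120° intervals
H1 = 280°
H2 = (280 + 120) mod 360 = 40°
H3 = (280 + 240) mod 360 = 160°
Triadic = 280°, 40°, 160°


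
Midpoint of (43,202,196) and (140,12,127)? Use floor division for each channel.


Midpoint: each channel = ⌊(C₁+C₂)/2⌋
R: ⌊(43+140)/2⌋ = 91
G: ⌊(202+12)/2⌋ = 107
B: ⌊(196+127)/2⌋ = 161
= RGB(91, 107, 161)


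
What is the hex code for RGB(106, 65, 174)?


R = 106 → 6A (hex)
G = 65 → 41 (hex)
B = 174 → AE (hex)
Hex = #6A41AE


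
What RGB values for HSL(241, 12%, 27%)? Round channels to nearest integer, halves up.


H=241°, S=0.12, L=0.27
C = (1-|2L-1|)×S = (1-|-0.46|)×0.12 = 0.0648
H' = H/60 = 241/60 ≈ 4.0167; X = C×(1-|H' mod 2 - 1|) = 0.00108
m = L - C/2 = 0.27 - 0.0324 = 0.2376
Sector ⌊H'⌋ = 4 → (R',G',B') = (0.00108, 0.0, 0.0648)
RGB = ((R'+m)×255, (G'+m)×255, (B'+m)×255) = (60.8634, 60.588, 77.112)
Round half up → RGB(61, 61, 77)


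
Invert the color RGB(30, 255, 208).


Invert: (255-R, 255-G, 255-B)
R: 255-30 = 225
G: 255-255 = 0
B: 255-208 = 47
= RGB(225, 0, 47)


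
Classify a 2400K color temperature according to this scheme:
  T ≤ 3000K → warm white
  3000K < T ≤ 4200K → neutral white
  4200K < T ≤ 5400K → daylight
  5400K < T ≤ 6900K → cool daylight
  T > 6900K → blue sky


Temperature: 2400K
2400K ≤ 3000K → warm white
Classification: warm white


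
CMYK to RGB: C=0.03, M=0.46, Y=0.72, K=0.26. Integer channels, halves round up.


R = 255 × (1-C) × (1-K) = 255 × 0.97 × 0.74 = 183.039 → 183
G = 255 × (1-M) × (1-K) = 255 × 0.54 × 0.74 = 101.898 → 102
B = 255 × (1-Y) × (1-K) = 255 × 0.28 × 0.74 = 52.836 → 53
= RGB(183, 102, 53)


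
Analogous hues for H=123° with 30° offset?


Base hue: 123°
Left analog: (123 - 30) mod 360 = 93°
Right analog: (123 + 30) mod 360 = 153°
Analogous hues = 93° and 153°


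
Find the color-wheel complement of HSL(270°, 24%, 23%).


Complement = opposite side of color wheel = hue + 180°
H' = (270 + 180) mod 360 = 90°
S and L unchanged.
= HSL(90°, 24%, 23%)


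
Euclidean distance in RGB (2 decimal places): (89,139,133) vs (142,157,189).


d = √[(R₁-R₂)² + (G₁-G₂)² + (B₁-B₂)²]
d = √[(89-142)² + (139-157)² + (133-189)²]
d = √[2809 + 324 + 3136]
d = √6269
d ≈ 79.18


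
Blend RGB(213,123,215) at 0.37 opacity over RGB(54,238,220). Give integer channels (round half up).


C = α×F + (1-α)×B, with 1-α = 0.63
R: 0.37×213 + 0.63×54 = 78.81 + 34.02 = 112.83 → 113
G: 0.37×123 + 0.63×238 = 45.51 + 149.94 = 195.45 → 195
B: 0.37×215 + 0.63×220 = 79.55 + 138.60 = 218.15 → 218
= RGB(113, 195, 218)


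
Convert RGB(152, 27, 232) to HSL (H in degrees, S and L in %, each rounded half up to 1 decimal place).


Normalize: R'=152/255≈0.5961, G'=27/255≈0.1059, B'=232/255≈0.9098
Max=232/255, Min=27/255, Δ=Max-Min=205/255
L = (Max+Min)/2 = (232+27)/510 = 259/510 = 0.50784… → L = 50.8%
L > 0.5 → S = Δ/(2-Max-Min) = 205/(510-232-27) = 205/251 = 0.81673… → S = 81.7%
(the 1/255 factors cancel in S and H, so raw channel differences can be used)
Max is B' → H = 60 × ((R-G)/Δ + 4) = 60 × ((152-27)/205 + 4)
  125/205 + 4 = 0.6097… + 4 = 4.6097…
  H = 60 × 4.6097… = 276.585…° → H = 276.6°
= HSL(276.6°, 81.7%, 50.8%)


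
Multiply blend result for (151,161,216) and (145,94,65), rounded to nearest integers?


Multiply: C = A×B/255, rounded to nearest integer
R: 151×145/255 = 21895/255 ≈ 85.863 → 86
G: 161×94/255 = 15134/255 ≈ 59.349 → 59
B: 216×65/255 = 14040/255 ≈ 55.059 → 55
= RGB(86, 59, 55)


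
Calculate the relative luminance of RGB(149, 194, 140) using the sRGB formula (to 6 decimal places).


Linearize each channel (sRGB transfer function): c = v/255; c_lin = c/12.92 if c ≤ 0.04045, else ((c+0.055)/1.055)^2.4
  R: 149/255 ≈ 0.584314 > 0.04045 → ((0.584314+0.055)/1.055)^2.4 ≈ 0.300544
  G: 194/255 ≈ 0.760784 > 0.04045 → ((0.760784+0.055)/1.055)^2.4 ≈ 0.539479
  B: 140/255 ≈ 0.549020 > 0.04045 → ((0.549020+0.055)/1.055)^2.4 ≈ 0.262251
R_lin = 0.300544, G_lin = 0.539479, B_lin = 0.262251
L = 0.2126×R + 0.7152×G + 0.0722×B
L = 0.2126×0.300544 + 0.7152×0.539479 + 0.0722×0.262251
L ≈ 0.468666


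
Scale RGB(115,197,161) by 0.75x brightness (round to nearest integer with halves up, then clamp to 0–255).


Multiply each channel by 0.75, round half up, clamp to [0, 255]
R: 115×0.75 = 86.25 → round → 86
G: 197×0.75 = 147.75 → round → 148
B: 161×0.75 = 120.75 → round → 121
= RGB(86, 148, 121)


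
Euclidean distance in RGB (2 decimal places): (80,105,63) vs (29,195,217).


d = √[(R₁-R₂)² + (G₁-G₂)² + (B₁-B₂)²]
d = √[(80-29)² + (105-195)² + (63-217)²]
d = √[2601 + 8100 + 23716]
d = √34417
d ≈ 185.52


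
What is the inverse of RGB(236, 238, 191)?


Invert: (255-R, 255-G, 255-B)
R: 255-236 = 19
G: 255-238 = 17
B: 255-191 = 64
= RGB(19, 17, 64)


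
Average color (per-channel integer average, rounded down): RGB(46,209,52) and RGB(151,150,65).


Midpoint: each channel = ⌊(C₁+C₂)/2⌋
R: ⌊(46+151)/2⌋ = 98
G: ⌊(209+150)/2⌋ = 179
B: ⌊(52+65)/2⌋ = 58
= RGB(98, 179, 58)


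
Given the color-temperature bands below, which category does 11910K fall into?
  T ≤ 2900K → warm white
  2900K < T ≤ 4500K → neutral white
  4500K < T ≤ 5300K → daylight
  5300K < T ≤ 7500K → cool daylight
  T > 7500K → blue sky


Temperature: 11910K
11910K > 7500K → blue sky
Classification: blue sky


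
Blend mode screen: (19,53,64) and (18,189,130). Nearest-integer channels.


Screen: C = 255 - (255-A)×(255-B)/255, rounded to nearest integer
R: 255 - (255-19)×(255-18)/255 = 255 - 55932/255 ≈ 255 - 219.341 = 35.659 → 36
G: 255 - (255-53)×(255-189)/255 = 255 - 13332/255 ≈ 255 - 52.282 = 202.718 → 203
B: 255 - (255-64)×(255-130)/255 = 255 - 23875/255 ≈ 255 - 93.627 = 161.373 → 161
= RGB(36, 203, 161)


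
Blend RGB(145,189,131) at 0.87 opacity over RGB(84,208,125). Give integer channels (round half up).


C = α×F + (1-α)×B, with 1-α = 0.13
R: 0.87×145 + 0.13×84 = 126.15 + 10.92 = 137.07 → 137
G: 0.87×189 + 0.13×208 = 164.43 + 27.04 = 191.47 → 191
B: 0.87×131 + 0.13×125 = 113.97 + 16.25 = 130.22 → 130
= RGB(137, 191, 130)


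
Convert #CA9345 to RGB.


CA → 202 (R)
93 → 147 (G)
45 → 69 (B)
= RGB(202, 147, 69)


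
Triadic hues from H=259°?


Triadic: equally spaced at 120° intervals
H1 = 259°
H2 = (259 + 120) mod 360 = 19°
H3 = (259 + 240) mod 360 = 139°
Triadic = 259°, 19°, 139°


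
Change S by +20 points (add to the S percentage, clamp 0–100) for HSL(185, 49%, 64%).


Original S = 49%
Adjustment = +20 percentage points
New S = 49 + (20) = 69
Clamp to [0, 100] → 69
= HSL(185°, 69%, 64%)


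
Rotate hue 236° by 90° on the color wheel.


New hue = (H + rotation) mod 360
New hue = (236 + 90) mod 360
= 326 mod 360
= 326°


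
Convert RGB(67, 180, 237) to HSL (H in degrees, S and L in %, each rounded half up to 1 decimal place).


Normalize: R'=67/255≈0.2627, G'=180/255≈0.7059, B'=237/255≈0.9294
Max=237/255, Min=67/255, Δ=Max-Min=170/255
L = (Max+Min)/2 = (237+67)/510 = 304/510 = 0.59607… → L = 59.6%
L > 0.5 → S = Δ/(2-Max-Min) = 170/(510-237-67) = 170/206 = 0.82524… → S = 82.5%
(the 1/255 factors cancel in S and H, so raw channel differences can be used)
Max is B' → H = 60 × ((R-G)/Δ + 4) = 60 × ((67-180)/170 + 4)
  -113/170 + 4 = -0.6647… + 4 = 3.3352…
  H = 60 × 3.3352… = 200.117…° → H = 200.1°
= HSL(200.1°, 82.5%, 59.6%)


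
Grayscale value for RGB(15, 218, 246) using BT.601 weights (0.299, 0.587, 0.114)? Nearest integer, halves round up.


Gray = 0.299×R + 0.587×G + 0.114×B
Gray = 0.299×15 + 0.587×218 + 0.114×246
Gray = 4.485 + 127.966 + 28.044
Gray = 160.495 → round half up → 160
Gray = 160


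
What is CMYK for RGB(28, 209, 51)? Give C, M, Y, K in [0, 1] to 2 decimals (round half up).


R'=28/255≈0.1098, G'=209/255≈0.8196, B'=51/255≈0.2000
K = 1 - max(R',G',B') = 1 - 209/255 = 46/255 = 0.18039… → 0.18
(1-R'-K)/(1-K) simplifies to (max-R)/max with max = 209:
C = (209-28)/209 = 181/209 = 0.86602… → 0.87
M = (209-209)/209 = 0/209 = 0 → 0.00
Y = (209-51)/209 = 158/209 = 0.75598… → 0.76
= CMYK(0.87, 0.00, 0.76, 0.18)


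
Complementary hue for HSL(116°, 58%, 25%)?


Complement = opposite side of color wheel = hue + 180°
H' = (116 + 180) mod 360 = 296°
S and L unchanged.
= HSL(296°, 58%, 25%)


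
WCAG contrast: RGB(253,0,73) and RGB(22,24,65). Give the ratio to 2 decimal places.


Linearize each sRGB channel c=v/255: c/12.92 if c ≤ 0.04045 else ((c+0.055)/1.055)^2.4
L = 0.2126×R_lin + 0.7152×G_lin + 0.0722×B_lin
Color 1 (253,0,73):
  R=253: 253/255≈0.9922 > 0.04045 → ((0.9922+0.055)/1.055)^2.4 ≈ 0.98225
  G=0: 0/255≈0.0000 ≤ 0.04045 → 0.0000/12.92 ≈ 0.00000
  B=73: 73/255≈0.2863 > 0.04045 → ((0.2863+0.055)/1.055)^2.4 ≈ 0.06663
  L1 = 0.2126×0.98225 + 0.7152×0.00000 + 0.0722×0.06663 ≈ 0.21364
Color 2 (22,24,65):
  R=22: 22/255≈0.0863 > 0.04045 → ((0.0863+0.055)/1.055)^2.4 ≈ 0.00802
  G=24: 24/255≈0.0941 > 0.04045 → ((0.0941+0.055)/1.055)^2.4 ≈ 0.00913
  B=65: 65/255≈0.2549 > 0.04045 → ((0.2549+0.055)/1.055)^2.4 ≈ 0.05286
  L2 = 0.2126×0.00802 + 0.7152×0.00913 + 0.0722×0.05286 ≈ 0.01205
Lighter = 0.21364, Darker = 0.01205
Ratio = (L_lighter + 0.05) / (L_darker + 0.05)
Ratio = (0.21364 + 0.05) / (0.01205 + 0.05) = 0.26364 / 0.06205 ≈ 4.2484
Ratio ≈ 4.25:1


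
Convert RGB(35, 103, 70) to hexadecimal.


R = 35 → 23 (hex)
G = 103 → 67 (hex)
B = 70 → 46 (hex)
Hex = #236746


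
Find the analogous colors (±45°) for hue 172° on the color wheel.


Base hue: 172°
Left analog: (172 - 45) mod 360 = 127°
Right analog: (172 + 45) mod 360 = 217°
Analogous hues = 127° and 217°


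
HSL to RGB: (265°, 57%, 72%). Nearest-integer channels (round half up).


H=265°, S=0.57, L=0.72
C = (1-|2L-1|)×S = (1-|0.44|)×0.57 = 0.3192
H' = H/60 = 265/60 ≈ 4.4167; X = C×(1-|H' mod 2 - 1|) = 0.133
m = L - C/2 = 0.72 - 0.1596 = 0.5604
Sector ⌊H'⌋ = 4 → (R',G',B') = (0.133, 0.0, 0.3192)
RGB = ((R'+m)×255, (G'+m)×255, (B'+m)×255) = (176.817, 142.902, 224.298)
Round half up → RGB(177, 143, 224)


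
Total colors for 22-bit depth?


Colors = 2^bits = 2^22
= 4,194,304 colors


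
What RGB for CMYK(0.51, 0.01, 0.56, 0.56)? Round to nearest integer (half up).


R = 255 × (1-C) × (1-K) = 255 × 0.49 × 0.44 = 54.978 → 55
G = 255 × (1-M) × (1-K) = 255 × 0.99 × 0.44 = 111.078 → 111
B = 255 × (1-Y) × (1-K) = 255 × 0.44 × 0.44 = 49.368 → 49
= RGB(55, 111, 49)


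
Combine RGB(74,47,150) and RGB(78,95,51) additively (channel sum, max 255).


Additive: each channel = min(255, C₁+C₂)
R: 74+78 = 152 → 152
G: 47+95 = 142 → 142
B: 150+51 = 201 → 201
= RGB(152, 142, 201)


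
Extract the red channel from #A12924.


Color: #A12924
R = A1 = 161
G = 29 = 41
B = 24 = 36
Red = 161


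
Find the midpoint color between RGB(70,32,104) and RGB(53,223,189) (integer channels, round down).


Midpoint: each channel = ⌊(C₁+C₂)/2⌋
R: ⌊(70+53)/2⌋ = 61
G: ⌊(32+223)/2⌋ = 127
B: ⌊(104+189)/2⌋ = 146
= RGB(61, 127, 146)


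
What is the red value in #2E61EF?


Color: #2E61EF
R = 2E = 46
G = 61 = 97
B = EF = 239
Red = 46


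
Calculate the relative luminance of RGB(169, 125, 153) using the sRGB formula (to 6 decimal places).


Linearize each channel (sRGB transfer function): c = v/255; c_lin = c/12.92 if c ≤ 0.04045, else ((c+0.055)/1.055)^2.4
  R: 169/255 ≈ 0.662745 > 0.04045 → ((0.662745+0.055)/1.055)^2.4 ≈ 0.396755
  G: 125/255 ≈ 0.490196 > 0.04045 → ((0.490196+0.055)/1.055)^2.4 ≈ 0.205079
  B: 153/255 ≈ 0.600000 > 0.04045 → ((0.600000+0.055)/1.055)^2.4 ≈ 0.318547
R_lin = 0.396755, G_lin = 0.205079, B_lin = 0.318547
L = 0.2126×R + 0.7152×G + 0.0722×B
L = 0.2126×0.396755 + 0.7152×0.205079 + 0.0722×0.318547
L ≈ 0.254022


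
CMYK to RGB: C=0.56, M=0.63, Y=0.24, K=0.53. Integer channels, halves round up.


R = 255 × (1-C) × (1-K) = 255 × 0.44 × 0.47 = 52.734 → 53
G = 255 × (1-M) × (1-K) = 255 × 0.37 × 0.47 = 44.3445 → 44
B = 255 × (1-Y) × (1-K) = 255 × 0.76 × 0.47 = 91.086 → 91
= RGB(53, 44, 91)


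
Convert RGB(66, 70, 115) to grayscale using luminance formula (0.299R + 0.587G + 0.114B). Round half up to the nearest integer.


Gray = 0.299×R + 0.587×G + 0.114×B
Gray = 0.299×66 + 0.587×70 + 0.114×115
Gray = 19.734 + 41.090 + 13.110
Gray = 73.934 → round half up → 74
Gray = 74


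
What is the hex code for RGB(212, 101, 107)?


R = 212 → D4 (hex)
G = 101 → 65 (hex)
B = 107 → 6B (hex)
Hex = #D4656B


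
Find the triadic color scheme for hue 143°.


Triadic: equally spaced at 120° intervals
H1 = 143°
H2 = (143 + 120) mod 360 = 263°
H3 = (143 + 240) mod 360 = 23°
Triadic = 143°, 263°, 23°


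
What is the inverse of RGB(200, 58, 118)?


Invert: (255-R, 255-G, 255-B)
R: 255-200 = 55
G: 255-58 = 197
B: 255-118 = 137
= RGB(55, 197, 137)
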